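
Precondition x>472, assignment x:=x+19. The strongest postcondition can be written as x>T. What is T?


Formula: sp(P, x:=E) = exists old_x. (x = E[old_x/x]) AND P[old_x/x] (old_x is the value of x before the assignment; eliminate old_x by solving x = E[old_x/x] for old_x)
Step 1: Precondition P: x>472, i.e. old_x > 472
Step 2: Assignment gives x = old_x + 19, so old_x = x - 19
Step 3: Substitute into P: x - 19 > 472
Step 4: Simplify: x > 472+19 = 491

491


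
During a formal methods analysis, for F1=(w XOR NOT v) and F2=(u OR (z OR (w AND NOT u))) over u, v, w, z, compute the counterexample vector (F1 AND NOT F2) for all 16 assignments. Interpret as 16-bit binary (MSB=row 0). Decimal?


F1 = (w XOR NOT v)
F2 = (u OR (z OR (w AND NOT u)))
Counterexample to F1=>F2 is where F1=1 and F2=0.
Evaluate each row (bits = u,v,w,z, MSB first):
  row 0 [0000]: F1=1 F2=0 -> F1&~F2 -> 1
  row 1 [0001]: F1=1 F2=1 -> F1&~F2 -> 0
  row 2 [0010]: F1=0 F2=1 -> F1&~F2 -> 0
  row 3 [0011]: F1=0 F2=1 -> F1&~F2 -> 0
  row 4 [0100]: F1=0 F2=0 -> F1&~F2 -> 0
  row 5 [0101]: F1=0 F2=1 -> F1&~F2 -> 0
  row 6 [0110]: F1=1 F2=1 -> F1&~F2 -> 0
  row 7 [0111]: F1=1 F2=1 -> F1&~F2 -> 0
  row 8 [1000]: F1=1 F2=1 -> F1&~F2 -> 0
  row 9 [1001]: F1=1 F2=1 -> F1&~F2 -> 0
  row 10 [1010]: F1=0 F2=1 -> F1&~F2 -> 0
  row 11 [1011]: F1=0 F2=1 -> F1&~F2 -> 0
  row 12 [1100]: F1=0 F2=1 -> F1&~F2 -> 0
  row 13 [1101]: F1=0 F2=1 -> F1&~F2 -> 0
  row 14 [1110]: F1=1 F2=1 -> F1&~F2 -> 0
  row 15 [1111]: F1=1 F2=1 -> F1&~F2 -> 0
Full result column, 4 rows per line (u,v fixed per line; w,z runs 00..11 left to right):
  rows 0-3 [u,v=00]: 1000  = hex 8
  rows 4-7 [u,v=01]: 0000  = hex 0
  rows 8-11 [u,v=10]: 0000  = hex 0
  rows 12-15 [u,v=11]: 0000  = hex 0
Counterexample vector (row 0 .. row 15) = 1000000000000000
Output column grouped in 4s = 1000 0000 0000 0000 = 0x8000
Convert to decimal digit by digit (value = value*16 + digit):
  8 -> 8
  8*16 + 0 = 128
  128*16 + 0 = 2048
  2048*16 + 0 = 32768
Decimal = 32768

32768


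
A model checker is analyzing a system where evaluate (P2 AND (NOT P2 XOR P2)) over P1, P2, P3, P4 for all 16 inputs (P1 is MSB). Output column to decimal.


Formula: (P2 AND (NOT P2 XOR P2)) over P1, P2, P3, P4 (16 rows)
Evaluate each row (bits = P1,P2,P3,P4, MSB first):
  row 0 [0000]: (0 AND (NOT 0 XOR 0)) -> 0
  row 1 [0001]: (0 AND (NOT 0 XOR 0)) -> 0
  row 2 [0010]: (0 AND (NOT 0 XOR 0)) -> 0
  row 3 [0011]: (0 AND (NOT 0 XOR 0)) -> 0
  row 4 [0100]: (1 AND (NOT 1 XOR 1)) -> 1
  row 5 [0101]: (1 AND (NOT 1 XOR 1)) -> 1
  row 6 [0110]: (1 AND (NOT 1 XOR 1)) -> 1
  row 7 [0111]: (1 AND (NOT 1 XOR 1)) -> 1
  row 8 [1000]: (0 AND (NOT 0 XOR 0)) -> 0
  row 9 [1001]: (0 AND (NOT 0 XOR 0)) -> 0
  row 10 [1010]: (0 AND (NOT 0 XOR 0)) -> 0
  row 11 [1011]: (0 AND (NOT 0 XOR 0)) -> 0
  row 12 [1100]: (1 AND (NOT 1 XOR 1)) -> 1
  row 13 [1101]: (1 AND (NOT 1 XOR 1)) -> 1
  row 14 [1110]: (1 AND (NOT 1 XOR 1)) -> 1
  row 15 [1111]: (1 AND (NOT 1 XOR 1)) -> 1
Full result column, 4 rows per line (P1,P2 fixed per line; P3,P4 runs 00..11 left to right):
  rows 0-3 [P1,P2=00]: 0000  = hex 0
  rows 4-7 [P1,P2=01]: 1111  = hex F
  rows 8-11 [P1,P2=10]: 0000  = hex 0
  rows 12-15 [P1,P2=11]: 1111  = hex F
Output column (row 0 .. row 15) = 0000111100001111
Output column grouped in 4s = 0000 1111 0000 1111 = 0x0F0F
Convert to decimal digit by digit (value = value*16 + digit):
  0 -> 0
  0*16 + 15 (F) = 15
  15*16 + 0 = 240
  240*16 + 15 (F) = 3855
Decimal = 3855

3855


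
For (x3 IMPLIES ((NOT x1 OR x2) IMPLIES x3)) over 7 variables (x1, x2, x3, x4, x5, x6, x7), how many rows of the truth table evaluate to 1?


Formula: (x3 IMPLIES ((NOT x1 OR x2) IMPLIES x3)) over 7 vars (128 rows)
Evaluate each row (x1, x2, x3, x4, x5, x6, x7 as bits, MSB first):
  row 0 [0000000]: (0 IMPLIES ((NOT 0 OR 0) IMPLIES 0)) -> 1
  row 1 [0000001]: (0 IMPLIES ((NOT 0 OR 0) IMPLIES 0)) -> 1
  row 2 [0000010]: (0 IMPLIES ((NOT 0 OR 0) IMPLIES 0)) -> 1
  row 3 [0000011]: (0 IMPLIES ((NOT 0 OR 0) IMPLIES 0)) -> 1
  row 4 [0000100]: (0 IMPLIES ((NOT 0 OR 0) IMPLIES 0)) -> 1
  (every remaining row is evaluated the same way; all 128 results are listed next)
Full result column, 8 rows per line (x1,x2,x3,x4 fixed per line; x5,x6,x7 runs 000..111 left to right):
  rows 0-7 [x1,x2,x3,x4=0000]: 11111111  (ones: 8)
  rows 8-15 [x1,x2,x3,x4=0001]: 11111111  (ones: 8)
  rows 16-23 [x1,x2,x3,x4=0010]: 11111111  (ones: 8)
  rows 24-31 [x1,x2,x3,x4=0011]: 11111111  (ones: 8)
  rows 32-39 [x1,x2,x3,x4=0100]: 11111111  (ones: 8)
  rows 40-47 [x1,x2,x3,x4=0101]: 11111111  (ones: 8)
  rows 48-55 [x1,x2,x3,x4=0110]: 11111111  (ones: 8)
  rows 56-63 [x1,x2,x3,x4=0111]: 11111111  (ones: 8)
  rows 64-71 [x1,x2,x3,x4=1000]: 11111111  (ones: 8)
  rows 72-79 [x1,x2,x3,x4=1001]: 11111111  (ones: 8)
  rows 80-87 [x1,x2,x3,x4=1010]: 11111111  (ones: 8)
  rows 88-95 [x1,x2,x3,x4=1011]: 11111111  (ones: 8)
  rows 96-103 [x1,x2,x3,x4=1100]: 11111111  (ones: 8)
  rows 104-111 [x1,x2,x3,x4=1101]: 11111111  (ones: 8)
  rows 112-119 [x1,x2,x3,x4=1110]: 11111111  (ones: 8)
  rows 120-127 [x1,x2,x3,x4=1111]: 11111111  (ones: 8)
Count of 1-rows = 8+8+8+8+8+8+8+8+8+8+8+8+8+8+8+8 = 128

128


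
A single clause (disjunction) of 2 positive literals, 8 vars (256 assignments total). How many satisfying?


Step 1: Total=2^8=256
Step 2: Unsat when all 2 false: 2^6=64
Step 3: Sat=256-64=192

192


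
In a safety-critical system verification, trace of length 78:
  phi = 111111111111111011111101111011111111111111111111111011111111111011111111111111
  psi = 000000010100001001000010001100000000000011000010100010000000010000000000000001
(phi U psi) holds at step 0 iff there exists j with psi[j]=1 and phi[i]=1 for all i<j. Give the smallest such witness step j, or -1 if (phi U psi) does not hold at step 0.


(phi U psi) at 0: need smallest j with psi[j]=1 and phi[i]=1 for all i in [0,j).
Scan from step 0:
  step 0: phi=1, psi=0 -> continue
  step 1: phi=1, psi=0 -> continue
  step 2: phi=1, psi=0 -> continue
  step 3: phi=1, psi=0 -> continue
  step 7: psi=1 and phi held for [0,7) -> witness found
Witness step = 7

7


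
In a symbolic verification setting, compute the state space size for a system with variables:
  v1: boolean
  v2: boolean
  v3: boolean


State space = product of domain sizes of all variables.
Domain sizes:
  v1 (boolean): 2
  v2 (boolean): 2
  v3 (boolean): 2
Product = 2 * 2 * 2 = 8

8


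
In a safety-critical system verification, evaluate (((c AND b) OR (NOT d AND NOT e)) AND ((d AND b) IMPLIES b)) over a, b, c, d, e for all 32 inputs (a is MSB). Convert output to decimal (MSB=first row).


Formula: (((c AND b) OR (NOT d AND NOT e)) AND ((d AND b) IMPLIES b)) over a, b, c, d, e (32 rows)
Evaluate each row (bits = a,b,c,d,e, MSB first):
  row 0 [00000]: (((0 AND 0) OR (NOT 0 AND NOT 0)) AND ((0 AND 0) IMPLIES 0)) -> 1
  row 1 [00001]: (((0 AND 0) OR (NOT 0 AND NOT 1)) AND ((0 AND 0) IMPLIES 0)) -> 0
  row 2 [00010]: (((0 AND 0) OR (NOT 1 AND NOT 0)) AND ((1 AND 0) IMPLIES 0)) -> 0
  row 3 [00011]: (((0 AND 0) OR (NOT 1 AND NOT 1)) AND ((1 AND 0) IMPLIES 0)) -> 0
  row 4 [00100]: (((1 AND 0) OR (NOT 0 AND NOT 0)) AND ((0 AND 0) IMPLIES 0)) -> 1
  row 5 [00101]: (((1 AND 0) OR (NOT 0 AND NOT 1)) AND ((0 AND 0) IMPLIES 0)) -> 0
  row 6 [00110]: (((1 AND 0) OR (NOT 1 AND NOT 0)) AND ((1 AND 0) IMPLIES 0)) -> 0
  row 7 [00111]: (((1 AND 0) OR (NOT 1 AND NOT 1)) AND ((1 AND 0) IMPLIES 0)) -> 0
  row 8 [01000]: (((0 AND 1) OR (NOT 0 AND NOT 0)) AND ((0 AND 1) IMPLIES 1)) -> 1
  row 9 [01001]: (((0 AND 1) OR (NOT 0 AND NOT 1)) AND ((0 AND 1) IMPLIES 1)) -> 0
  row 10 [01010]: (((0 AND 1) OR (NOT 1 AND NOT 0)) AND ((1 AND 1) IMPLIES 1)) -> 0
  row 11 [01011]: (((0 AND 1) OR (NOT 1 AND NOT 1)) AND ((1 AND 1) IMPLIES 1)) -> 0
  row 12 [01100]: (((1 AND 1) OR (NOT 0 AND NOT 0)) AND ((0 AND 1) IMPLIES 1)) -> 1
  row 13 [01101]: (((1 AND 1) OR (NOT 0 AND NOT 1)) AND ((0 AND 1) IMPLIES 1)) -> 1
  row 14 [01110]: (((1 AND 1) OR (NOT 1 AND NOT 0)) AND ((1 AND 1) IMPLIES 1)) -> 1
  row 15 [01111]: (((1 AND 1) OR (NOT 1 AND NOT 1)) AND ((1 AND 1) IMPLIES 1)) -> 1
  row 16 [10000]: (((0 AND 0) OR (NOT 0 AND NOT 0)) AND ((0 AND 0) IMPLIES 0)) -> 1
  row 17 [10001]: (((0 AND 0) OR (NOT 0 AND NOT 1)) AND ((0 AND 0) IMPLIES 0)) -> 0
  row 18 [10010]: (((0 AND 0) OR (NOT 1 AND NOT 0)) AND ((1 AND 0) IMPLIES 0)) -> 0
  row 19 [10011]: (((0 AND 0) OR (NOT 1 AND NOT 1)) AND ((1 AND 0) IMPLIES 0)) -> 0
  row 20 [10100]: (((1 AND 0) OR (NOT 0 AND NOT 0)) AND ((0 AND 0) IMPLIES 0)) -> 1
  row 21 [10101]: (((1 AND 0) OR (NOT 0 AND NOT 1)) AND ((0 AND 0) IMPLIES 0)) -> 0
  row 22 [10110]: (((1 AND 0) OR (NOT 1 AND NOT 0)) AND ((1 AND 0) IMPLIES 0)) -> 0
  row 23 [10111]: (((1 AND 0) OR (NOT 1 AND NOT 1)) AND ((1 AND 0) IMPLIES 0)) -> 0
  row 24 [11000]: (((0 AND 1) OR (NOT 0 AND NOT 0)) AND ((0 AND 1) IMPLIES 1)) -> 1
  row 25 [11001]: (((0 AND 1) OR (NOT 0 AND NOT 1)) AND ((0 AND 1) IMPLIES 1)) -> 0
  row 26 [11010]: (((0 AND 1) OR (NOT 1 AND NOT 0)) AND ((1 AND 1) IMPLIES 1)) -> 0
  row 27 [11011]: (((0 AND 1) OR (NOT 1 AND NOT 1)) AND ((1 AND 1) IMPLIES 1)) -> 0
  row 28 [11100]: (((1 AND 1) OR (NOT 0 AND NOT 0)) AND ((0 AND 1) IMPLIES 1)) -> 1
  row 29 [11101]: (((1 AND 1) OR (NOT 0 AND NOT 1)) AND ((0 AND 1) IMPLIES 1)) -> 1
  row 30 [11110]: (((1 AND 1) OR (NOT 1 AND NOT 0)) AND ((1 AND 1) IMPLIES 1)) -> 1
  row 31 [11111]: (((1 AND 1) OR (NOT 1 AND NOT 1)) AND ((1 AND 1) IMPLIES 1)) -> 1
Full result column, 4 rows per line (a,b,c fixed per line; d,e runs 00..11 left to right):
  rows 0-3 [a,b,c=000]: 1000  = hex 8
  rows 4-7 [a,b,c=001]: 1000  = hex 8
  rows 8-11 [a,b,c=010]: 1000  = hex 8
  rows 12-15 [a,b,c=011]: 1111  = hex F
  rows 16-19 [a,b,c=100]: 1000  = hex 8
  rows 20-23 [a,b,c=101]: 1000  = hex 8
  rows 24-27 [a,b,c=110]: 1000  = hex 8
  rows 28-31 [a,b,c=111]: 1111  = hex F
Output column (row 0 .. row 31) = 10001000100011111000100010001111
Output column grouped in 4s = 1000 1000 1000 1111 1000 1000 1000 1111 = 0x888F888F
Convert to decimal digit by digit (value = value*16 + digit):
  8 -> 8
  8*16 + 8 = 136
  136*16 + 8 = 2184
  2184*16 + 15 (F) = 34959
  34959*16 + 8 = 559352
  559352*16 + 8 = 8949640
  8949640*16 + 8 = 143194248
  143194248*16 + 15 (F) = 2291107983
Decimal = 2291107983

2291107983


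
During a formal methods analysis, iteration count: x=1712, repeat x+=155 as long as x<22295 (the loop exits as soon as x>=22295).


Step 1: x goes from 1712 toward 22295 by 155; the body runs while x<22295, so iterations = ceil((bound-start)/step)
Step 2: Distance=20583
Step 3: ceil(20583/155)=133

133


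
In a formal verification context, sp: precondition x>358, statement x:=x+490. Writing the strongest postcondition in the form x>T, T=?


Formula: sp(P, x:=E) = exists old_x. (x = E[old_x/x]) AND P[old_x/x] (old_x is the value of x before the assignment; eliminate old_x by solving x = E[old_x/x] for old_x)
Step 1: Precondition P: x>358, i.e. old_x > 358
Step 2: Assignment gives x = old_x + 490, so old_x = x - 490
Step 3: Substitute into P: x - 490 > 358
Step 4: Simplify: x > 358+490 = 848

848


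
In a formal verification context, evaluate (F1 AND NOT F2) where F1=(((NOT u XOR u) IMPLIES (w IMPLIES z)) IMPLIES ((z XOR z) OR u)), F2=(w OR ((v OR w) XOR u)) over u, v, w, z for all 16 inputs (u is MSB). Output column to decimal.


F1 = (((NOT u XOR u) IMPLIES (w IMPLIES z)) IMPLIES ((z XOR z) OR u))
F2 = (w OR ((v OR w) XOR u))
Counterexample to F1=>F2 is where F1=1 and F2=0.
Evaluate each row (bits = u,v,w,z, MSB first):
  row 0 [0000]: F1=0 F2=0 -> F1&~F2 -> 0
  row 1 [0001]: F1=0 F2=0 -> F1&~F2 -> 0
  row 2 [0010]: F1=1 F2=1 -> F1&~F2 -> 0
  row 3 [0011]: F1=0 F2=1 -> F1&~F2 -> 0
  row 4 [0100]: F1=0 F2=1 -> F1&~F2 -> 0
  row 5 [0101]: F1=0 F2=1 -> F1&~F2 -> 0
  row 6 [0110]: F1=1 F2=1 -> F1&~F2 -> 0
  row 7 [0111]: F1=0 F2=1 -> F1&~F2 -> 0
  row 8 [1000]: F1=1 F2=1 -> F1&~F2 -> 0
  row 9 [1001]: F1=1 F2=1 -> F1&~F2 -> 0
  row 10 [1010]: F1=1 F2=1 -> F1&~F2 -> 0
  row 11 [1011]: F1=1 F2=1 -> F1&~F2 -> 0
  row 12 [1100]: F1=1 F2=0 -> F1&~F2 -> 1
  row 13 [1101]: F1=1 F2=0 -> F1&~F2 -> 1
  row 14 [1110]: F1=1 F2=1 -> F1&~F2 -> 0
  row 15 [1111]: F1=1 F2=1 -> F1&~F2 -> 0
Full result column, 4 rows per line (u,v fixed per line; w,z runs 00..11 left to right):
  rows 0-3 [u,v=00]: 0000  = hex 0
  rows 4-7 [u,v=01]: 0000  = hex 0
  rows 8-11 [u,v=10]: 0000  = hex 0
  rows 12-15 [u,v=11]: 1100  = hex C
Counterexample vector (row 0 .. row 15) = 0000000000001100
Output column grouped in 4s = 0000 0000 0000 1100 = 0x000C
Convert to decimal digit by digit (value = value*16 + digit):
  0 -> 0
  0*16 + 0 = 0
  0*16 + 0 = 0
  0*16 + 12 (C) = 12
Decimal = 12

12


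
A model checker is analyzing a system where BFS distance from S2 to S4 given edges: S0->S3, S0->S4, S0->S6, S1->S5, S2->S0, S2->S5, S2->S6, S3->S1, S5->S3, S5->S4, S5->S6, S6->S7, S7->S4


BFS layer-by-layer from S2:
  dist 0: {S2}
  dist 1: {S0, S5, S6}
  dist 2: {S3, S4, S7}
  -> S4 reached at distance 2
Shortest path length = 2

2


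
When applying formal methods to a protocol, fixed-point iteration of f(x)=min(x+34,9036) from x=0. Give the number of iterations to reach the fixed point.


Step 1: x=0, cap=9036, increment=34
Step 2: x grows by 34 each step until capped at 9036; fixed point is x=9036
Step 3: iterations = ceil(9036/34) = 266

266


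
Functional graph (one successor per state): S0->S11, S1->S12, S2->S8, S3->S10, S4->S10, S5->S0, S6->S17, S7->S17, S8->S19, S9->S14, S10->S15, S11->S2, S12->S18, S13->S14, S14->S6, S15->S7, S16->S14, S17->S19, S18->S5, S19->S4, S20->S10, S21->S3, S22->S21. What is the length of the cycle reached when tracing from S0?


Trace from S0 until a state repeats:
  S0 -> S11 -> S2 -> S8 -> S19 -> S4 -> S10 -> S15 -> S7 -> S17 -> S19
S19 first seen at step 4, revisited at step 10.
Cycle length = 10 - 4 = 6

6


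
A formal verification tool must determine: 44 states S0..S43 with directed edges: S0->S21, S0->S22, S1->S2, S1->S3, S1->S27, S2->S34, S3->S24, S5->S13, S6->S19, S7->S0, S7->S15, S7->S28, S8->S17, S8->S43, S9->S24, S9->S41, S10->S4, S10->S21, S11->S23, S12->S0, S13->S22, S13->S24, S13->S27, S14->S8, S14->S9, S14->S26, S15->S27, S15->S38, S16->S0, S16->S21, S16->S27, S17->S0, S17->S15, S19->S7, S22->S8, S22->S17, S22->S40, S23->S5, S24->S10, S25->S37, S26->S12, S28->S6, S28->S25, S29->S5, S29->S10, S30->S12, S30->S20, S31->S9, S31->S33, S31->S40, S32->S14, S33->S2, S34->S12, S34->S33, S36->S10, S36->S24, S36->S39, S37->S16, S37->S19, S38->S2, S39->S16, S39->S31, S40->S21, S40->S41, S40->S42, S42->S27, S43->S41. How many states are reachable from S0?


BFS from S0:
  layer 0: {S0}
  layer 1: {S21, S22}
  layer 2: {S8, S17, S40}
  layer 3: {S15, S41, S42, S43}
  layer 4: {S27, S38}
  layer 5: {S2}
  layer 6: {S34}
  layer 7: {S12, S33}
Reachable set: {S0, S2, S8, S12, S15, S17, S21, S22, S27, S33, S34, S38, S40, S41, S42, S43}
Count = 16

16


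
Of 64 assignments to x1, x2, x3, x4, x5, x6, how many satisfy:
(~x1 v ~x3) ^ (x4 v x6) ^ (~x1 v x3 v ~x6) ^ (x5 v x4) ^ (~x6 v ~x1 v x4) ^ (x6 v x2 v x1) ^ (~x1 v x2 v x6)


CNF with 7 clauses over 6 vars (64 assignments).
An assignment satisfies CNF iff every clause has >=1 true literal.
Check each row (bits = x1,x2,x3,x4,x5,x6; clause T/F shown):
  row 0 [000000]: clauses=TFTFTFT -> 0
  row 1 [000001]: clauses=TTTFTTT -> 0
  row 2 [000010]: clauses=TFTTTFT -> 0
  row 3 [000011]: clauses=TTTTTTT -> 1
  row 4 [000100]: clauses=TTTTTFT -> 0
  (every remaining row is evaluated the same way; all 64 results are listed next)
Full result column, 8 rows per line (x1,x2,x3 fixed per line; x4,x5,x6 runs 000..111 left to right):
  rows 0-7 [x1,x2,x3=000]: 00010101  (ones: 3)
  rows 8-15 [x1,x2,x3=001]: 00010101  (ones: 3)
  rows 16-23 [x1,x2,x3=010]: 00011111  (ones: 5)
  rows 24-31 [x1,x2,x3=011]: 00011111  (ones: 5)
  rows 32-39 [x1,x2,x3=100]: 00000000  (ones: 0)
  rows 40-47 [x1,x2,x3=101]: 00000000  (ones: 0)
  rows 48-55 [x1,x2,x3=110]: 00001010  (ones: 2)
  rows 56-63 [x1,x2,x3=111]: 00000000  (ones: 0)
Satisfying assignments = 3+3+5+5+0+0+2+0 = 18

18


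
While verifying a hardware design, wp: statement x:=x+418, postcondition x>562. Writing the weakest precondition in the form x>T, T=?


Formula: wp(x:=E, P) = P[E/x] (substitute E for x in postcondition)
Step 1: Postcondition: x>562
Step 2: Substitute x+418 for x: x+418>562
Step 3: Solve for x: x > 562-418 = 144

144


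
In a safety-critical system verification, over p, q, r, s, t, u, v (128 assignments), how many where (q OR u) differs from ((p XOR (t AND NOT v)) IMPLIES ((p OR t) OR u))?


F1 = (q OR u)
F2 = ((p XOR (t AND NOT v)) IMPLIES ((p OR t) OR u))
Evaluate both on each of 128 rows (bits = p,q,r,s,t,u,v):
  row 0 [0000000]: F1=0 F2=1 (differ) -> 1
  row 1 [0000001]: F1=0 F2=1 (differ) -> 1
  row 2 [0000010]: F1=1 F2=1 -> 0
  row 3 [0000011]: F1=1 F2=1 -> 0
  row 4 [0000100]: F1=0 F2=1 (differ) -> 1
  (every remaining row is evaluated the same way; all 128 results are listed next)
Full result column, 8 rows per line (p,q,r,s fixed per line; t,u,v runs 000..111 left to right):
  rows 0-7 [p,q,r,s=0000]: 11001100  (ones: 4)
  rows 8-15 [p,q,r,s=0001]: 11001100  (ones: 4)
  rows 16-23 [p,q,r,s=0010]: 11001100  (ones: 4)
  rows 24-31 [p,q,r,s=0011]: 11001100  (ones: 4)
  rows 32-39 [p,q,r,s=0100]: 00000000  (ones: 0)
  rows 40-47 [p,q,r,s=0101]: 00000000  (ones: 0)
  rows 48-55 [p,q,r,s=0110]: 00000000  (ones: 0)
  rows 56-63 [p,q,r,s=0111]: 00000000  (ones: 0)
  rows 64-71 [p,q,r,s=1000]: 11001100  (ones: 4)
  rows 72-79 [p,q,r,s=1001]: 11001100  (ones: 4)
  rows 80-87 [p,q,r,s=1010]: 11001100  (ones: 4)
  rows 88-95 [p,q,r,s=1011]: 11001100  (ones: 4)
  rows 96-103 [p,q,r,s=1100]: 00000000  (ones: 0)
  rows 104-111 [p,q,r,s=1101]: 00000000  (ones: 0)
  rows 112-119 [p,q,r,s=1110]: 00000000  (ones: 0)
  rows 120-127 [p,q,r,s=1111]: 00000000  (ones: 0)
Disagreements = 4+4+4+4+0+0+0+0+4+4+4+4+0+0+0+0 = 32

32


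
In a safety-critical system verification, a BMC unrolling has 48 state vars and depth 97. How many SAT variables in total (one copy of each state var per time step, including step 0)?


BMC unrolls to depth k, creating one copy of each state var for steps 0..k.
Step count = 97 + 1 = 98 (steps 0 through 97)
Vars per step = 48
Total = 48 * 98 = 4704

4704


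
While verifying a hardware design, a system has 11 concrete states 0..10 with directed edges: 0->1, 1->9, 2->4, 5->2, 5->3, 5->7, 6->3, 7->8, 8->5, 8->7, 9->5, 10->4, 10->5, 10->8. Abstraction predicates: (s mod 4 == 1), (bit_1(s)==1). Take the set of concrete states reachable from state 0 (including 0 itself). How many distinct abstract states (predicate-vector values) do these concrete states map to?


BFS from 0:
Concrete reachable: {0, 1, 2, 3, 4, 5, 7, 8, 9}
Abstract via predicates (s mod 4 == 1), (bit_1(s)==1):
  (0,0) <- {0, 4, 8}
  (0,1) <- {2, 3, 7}
  (1,0) <- {1, 5, 9}
Distinct abstract states = 3

3


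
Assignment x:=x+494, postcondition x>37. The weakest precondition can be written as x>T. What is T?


Formula: wp(x:=E, P) = P[E/x] (substitute E for x in postcondition)
Step 1: Postcondition: x>37
Step 2: Substitute x+494 for x: x+494>37
Step 3: Solve for x: x > 37-494 = -457

-457


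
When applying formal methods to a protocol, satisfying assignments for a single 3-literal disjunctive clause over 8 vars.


Step 1: Total=2^8=256
Step 2: Unsat when all 3 false: 2^5=32
Step 3: Sat=256-32=224

224


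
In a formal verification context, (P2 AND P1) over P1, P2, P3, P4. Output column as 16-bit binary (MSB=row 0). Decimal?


Formula: (P2 AND P1) over P1, P2, P3, P4 (16 rows)
Evaluate each row (bits = P1,P2,P3,P4, MSB first):
  row 0 [0000]: (0 AND 0) -> 0
  row 1 [0001]: (0 AND 0) -> 0
  row 2 [0010]: (0 AND 0) -> 0
  row 3 [0011]: (0 AND 0) -> 0
  row 4 [0100]: (1 AND 0) -> 0
  row 5 [0101]: (1 AND 0) -> 0
  row 6 [0110]: (1 AND 0) -> 0
  row 7 [0111]: (1 AND 0) -> 0
  row 8 [1000]: (0 AND 1) -> 0
  row 9 [1001]: (0 AND 1) -> 0
  row 10 [1010]: (0 AND 1) -> 0
  row 11 [1011]: (0 AND 1) -> 0
  row 12 [1100]: (1 AND 1) -> 1
  row 13 [1101]: (1 AND 1) -> 1
  row 14 [1110]: (1 AND 1) -> 1
  row 15 [1111]: (1 AND 1) -> 1
Full result column, 4 rows per line (P1,P2 fixed per line; P3,P4 runs 00..11 left to right):
  rows 0-3 [P1,P2=00]: 0000  = hex 0
  rows 4-7 [P1,P2=01]: 0000  = hex 0
  rows 8-11 [P1,P2=10]: 0000  = hex 0
  rows 12-15 [P1,P2=11]: 1111  = hex F
Output column (row 0 .. row 15) = 0000000000001111
Output column grouped in 4s = 0000 0000 0000 1111 = 0x000F
Convert to decimal digit by digit (value = value*16 + digit):
  0 -> 0
  0*16 + 0 = 0
  0*16 + 0 = 0
  0*16 + 15 (F) = 15
Decimal = 15

15


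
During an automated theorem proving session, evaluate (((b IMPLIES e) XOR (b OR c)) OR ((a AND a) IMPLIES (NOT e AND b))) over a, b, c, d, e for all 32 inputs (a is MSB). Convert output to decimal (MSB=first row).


Formula: (((b IMPLIES e) XOR (b OR c)) OR ((a AND a) IMPLIES (NOT e AND b))) over a, b, c, d, e (32 rows)
Evaluate each row (bits = a,b,c,d,e, MSB first):
  row 0 [00000]: (((0 IMPLIES 0) XOR (0 OR 0)) OR ((0 AND 0) IMPLIES (NOT 0 AND 0))) -> 1
  row 1 [00001]: (((0 IMPLIES 1) XOR (0 OR 0)) OR ((0 AND 0) IMPLIES (NOT 1 AND 0))) -> 1
  row 2 [00010]: (((0 IMPLIES 0) XOR (0 OR 0)) OR ((0 AND 0) IMPLIES (NOT 0 AND 0))) -> 1
  row 3 [00011]: (((0 IMPLIES 1) XOR (0 OR 0)) OR ((0 AND 0) IMPLIES (NOT 1 AND 0))) -> 1
  row 4 [00100]: (((0 IMPLIES 0) XOR (0 OR 1)) OR ((0 AND 0) IMPLIES (NOT 0 AND 0))) -> 1
  row 5 [00101]: (((0 IMPLIES 1) XOR (0 OR 1)) OR ((0 AND 0) IMPLIES (NOT 1 AND 0))) -> 1
  row 6 [00110]: (((0 IMPLIES 0) XOR (0 OR 1)) OR ((0 AND 0) IMPLIES (NOT 0 AND 0))) -> 1
  row 7 [00111]: (((0 IMPLIES 1) XOR (0 OR 1)) OR ((0 AND 0) IMPLIES (NOT 1 AND 0))) -> 1
  row 8 [01000]: (((1 IMPLIES 0) XOR (1 OR 0)) OR ((0 AND 0) IMPLIES (NOT 0 AND 1))) -> 1
  row 9 [01001]: (((1 IMPLIES 1) XOR (1 OR 0)) OR ((0 AND 0) IMPLIES (NOT 1 AND 1))) -> 1
  row 10 [01010]: (((1 IMPLIES 0) XOR (1 OR 0)) OR ((0 AND 0) IMPLIES (NOT 0 AND 1))) -> 1
  row 11 [01011]: (((1 IMPLIES 1) XOR (1 OR 0)) OR ((0 AND 0) IMPLIES (NOT 1 AND 1))) -> 1
  row 12 [01100]: (((1 IMPLIES 0) XOR (1 OR 1)) OR ((0 AND 0) IMPLIES (NOT 0 AND 1))) -> 1
  row 13 [01101]: (((1 IMPLIES 1) XOR (1 OR 1)) OR ((0 AND 0) IMPLIES (NOT 1 AND 1))) -> 1
  row 14 [01110]: (((1 IMPLIES 0) XOR (1 OR 1)) OR ((0 AND 0) IMPLIES (NOT 0 AND 1))) -> 1
  row 15 [01111]: (((1 IMPLIES 1) XOR (1 OR 1)) OR ((0 AND 0) IMPLIES (NOT 1 AND 1))) -> 1
  row 16 [10000]: (((0 IMPLIES 0) XOR (0 OR 0)) OR ((1 AND 1) IMPLIES (NOT 0 AND 0))) -> 1
  row 17 [10001]: (((0 IMPLIES 1) XOR (0 OR 0)) OR ((1 AND 1) IMPLIES (NOT 1 AND 0))) -> 1
  row 18 [10010]: (((0 IMPLIES 0) XOR (0 OR 0)) OR ((1 AND 1) IMPLIES (NOT 0 AND 0))) -> 1
  row 19 [10011]: (((0 IMPLIES 1) XOR (0 OR 0)) OR ((1 AND 1) IMPLIES (NOT 1 AND 0))) -> 1
  row 20 [10100]: (((0 IMPLIES 0) XOR (0 OR 1)) OR ((1 AND 1) IMPLIES (NOT 0 AND 0))) -> 0
  row 21 [10101]: (((0 IMPLIES 1) XOR (0 OR 1)) OR ((1 AND 1) IMPLIES (NOT 1 AND 0))) -> 0
  row 22 [10110]: (((0 IMPLIES 0) XOR (0 OR 1)) OR ((1 AND 1) IMPLIES (NOT 0 AND 0))) -> 0
  row 23 [10111]: (((0 IMPLIES 1) XOR (0 OR 1)) OR ((1 AND 1) IMPLIES (NOT 1 AND 0))) -> 0
  row 24 [11000]: (((1 IMPLIES 0) XOR (1 OR 0)) OR ((1 AND 1) IMPLIES (NOT 0 AND 1))) -> 1
  row 25 [11001]: (((1 IMPLIES 1) XOR (1 OR 0)) OR ((1 AND 1) IMPLIES (NOT 1 AND 1))) -> 0
  row 26 [11010]: (((1 IMPLIES 0) XOR (1 OR 0)) OR ((1 AND 1) IMPLIES (NOT 0 AND 1))) -> 1
  row 27 [11011]: (((1 IMPLIES 1) XOR (1 OR 0)) OR ((1 AND 1) IMPLIES (NOT 1 AND 1))) -> 0
  row 28 [11100]: (((1 IMPLIES 0) XOR (1 OR 1)) OR ((1 AND 1) IMPLIES (NOT 0 AND 1))) -> 1
  row 29 [11101]: (((1 IMPLIES 1) XOR (1 OR 1)) OR ((1 AND 1) IMPLIES (NOT 1 AND 1))) -> 0
  row 30 [11110]: (((1 IMPLIES 0) XOR (1 OR 1)) OR ((1 AND 1) IMPLIES (NOT 0 AND 1))) -> 1
  row 31 [11111]: (((1 IMPLIES 1) XOR (1 OR 1)) OR ((1 AND 1) IMPLIES (NOT 1 AND 1))) -> 0
Full result column, 4 rows per line (a,b,c fixed per line; d,e runs 00..11 left to right):
  rows 0-3 [a,b,c=000]: 1111  = hex F
  rows 4-7 [a,b,c=001]: 1111  = hex F
  rows 8-11 [a,b,c=010]: 1111  = hex F
  rows 12-15 [a,b,c=011]: 1111  = hex F
  rows 16-19 [a,b,c=100]: 1111  = hex F
  rows 20-23 [a,b,c=101]: 0000  = hex 0
  rows 24-27 [a,b,c=110]: 1010  = hex A
  rows 28-31 [a,b,c=111]: 1010  = hex A
Output column (row 0 .. row 31) = 11111111111111111111000010101010
Output column grouped in 4s = 1111 1111 1111 1111 1111 0000 1010 1010 = 0xFFFFF0AA
Convert to decimal digit by digit (value = value*16 + digit):
  F -> 15
  15*16 + 15 (F) = 255
  255*16 + 15 (F) = 4095
  4095*16 + 15 (F) = 65535
  65535*16 + 15 (F) = 1048575
  1048575*16 + 0 = 16777200
  16777200*16 + 10 (A) = 268435210
  268435210*16 + 10 (A) = 4294963370
Decimal = 4294963370

4294963370


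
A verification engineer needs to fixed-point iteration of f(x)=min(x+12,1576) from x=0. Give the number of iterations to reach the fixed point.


Step 1: x=0, cap=1576, increment=12
Step 2: x grows by 12 each step until capped at 1576; fixed point is x=1576
Step 3: iterations = ceil(1576/12) = 132

132


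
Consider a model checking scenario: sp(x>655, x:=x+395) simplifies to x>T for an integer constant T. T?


Formula: sp(P, x:=E) = exists old_x. (x = E[old_x/x]) AND P[old_x/x] (old_x is the value of x before the assignment; eliminate old_x by solving x = E[old_x/x] for old_x)
Step 1: Precondition P: x>655, i.e. old_x > 655
Step 2: Assignment gives x = old_x + 395, so old_x = x - 395
Step 3: Substitute into P: x - 395 > 655
Step 4: Simplify: x > 655+395 = 1050

1050


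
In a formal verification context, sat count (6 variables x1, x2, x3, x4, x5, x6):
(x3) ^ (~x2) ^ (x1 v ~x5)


CNF with 3 clauses over 6 vars (64 assignments).
An assignment satisfies CNF iff every clause has >=1 true literal.
Check each row (bits = x1,x2,x3,x4,x5,x6; clause T/F shown):
  row 0 [000000]: clauses=FTT -> 0
  row 1 [000001]: clauses=FTT -> 0
  row 2 [000010]: clauses=FTF -> 0
  row 3 [000011]: clauses=FTF -> 0
  row 4 [000100]: clauses=FTT -> 0
  (every remaining row is evaluated the same way; all 64 results are listed next)
Full result column, 8 rows per line (x1,x2,x3 fixed per line; x4,x5,x6 runs 000..111 left to right):
  rows 0-7 [x1,x2,x3=000]: 00000000  (ones: 0)
  rows 8-15 [x1,x2,x3=001]: 11001100  (ones: 4)
  rows 16-23 [x1,x2,x3=010]: 00000000  (ones: 0)
  rows 24-31 [x1,x2,x3=011]: 00000000  (ones: 0)
  rows 32-39 [x1,x2,x3=100]: 00000000  (ones: 0)
  rows 40-47 [x1,x2,x3=101]: 11111111  (ones: 8)
  rows 48-55 [x1,x2,x3=110]: 00000000  (ones: 0)
  rows 56-63 [x1,x2,x3=111]: 00000000  (ones: 0)
Satisfying assignments = 0+4+0+0+0+8+0+0 = 12

12


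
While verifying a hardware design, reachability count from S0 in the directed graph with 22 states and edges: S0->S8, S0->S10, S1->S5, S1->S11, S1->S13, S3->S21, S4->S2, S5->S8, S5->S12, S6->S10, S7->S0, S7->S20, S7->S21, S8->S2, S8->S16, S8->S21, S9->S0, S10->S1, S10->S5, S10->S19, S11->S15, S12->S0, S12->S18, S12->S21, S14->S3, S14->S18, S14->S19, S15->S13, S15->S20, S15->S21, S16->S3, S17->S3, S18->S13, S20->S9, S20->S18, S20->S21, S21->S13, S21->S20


BFS from S0:
  layer 0: {S0}
  layer 1: {S8, S10}
  layer 2: {S1, S2, S5, S16, S19, S21}
  layer 3: {S3, S11, S12, S13, S20}
  layer 4: {S9, S15, S18}
Reachable set: {S0, S1, S2, S3, S5, S8, S9, S10, S11, S12, S13, S15, S16, S18, S19, S20, S21}
Count = 17

17


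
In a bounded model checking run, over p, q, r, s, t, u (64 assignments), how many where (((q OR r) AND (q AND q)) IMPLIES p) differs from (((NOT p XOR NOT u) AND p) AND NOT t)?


F1 = (((q OR r) AND (q AND q)) IMPLIES p)
F2 = (((NOT p XOR NOT u) AND p) AND NOT t)
Evaluate both on each of 64 rows (bits = p,q,r,s,t,u):
  row 0 [000000]: F1=1 F2=0 (differ) -> 1
  row 1 [000001]: F1=1 F2=0 (differ) -> 1
  row 2 [000010]: F1=1 F2=0 (differ) -> 1
  row 3 [000011]: F1=1 F2=0 (differ) -> 1
  row 4 [000100]: F1=1 F2=0 (differ) -> 1
  (every remaining row is evaluated the same way; all 64 results are listed next)
Full result column, 8 rows per line (p,q,r fixed per line; s,t,u runs 000..111 left to right):
  rows 0-7 [p,q,r=000]: 11111111  (ones: 8)
  rows 8-15 [p,q,r=001]: 11111111  (ones: 8)
  rows 16-23 [p,q,r=010]: 00000000  (ones: 0)
  rows 24-31 [p,q,r=011]: 00000000  (ones: 0)
  rows 32-39 [p,q,r=100]: 01110111  (ones: 6)
  rows 40-47 [p,q,r=101]: 01110111  (ones: 6)
  rows 48-55 [p,q,r=110]: 01110111  (ones: 6)
  rows 56-63 [p,q,r=111]: 01110111  (ones: 6)
Disagreements = 8+8+0+0+6+6+6+6 = 40

40


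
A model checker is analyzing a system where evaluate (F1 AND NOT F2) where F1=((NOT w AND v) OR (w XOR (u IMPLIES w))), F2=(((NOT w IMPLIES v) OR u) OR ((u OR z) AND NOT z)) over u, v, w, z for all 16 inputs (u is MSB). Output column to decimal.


F1 = ((NOT w AND v) OR (w XOR (u IMPLIES w)))
F2 = (((NOT w IMPLIES v) OR u) OR ((u OR z) AND NOT z))
Counterexample to F1=>F2 is where F1=1 and F2=0.
Evaluate each row (bits = u,v,w,z, MSB first):
  row 0 [0000]: F1=1 F2=0 -> F1&~F2 -> 1
  row 1 [0001]: F1=1 F2=0 -> F1&~F2 -> 1
  row 2 [0010]: F1=0 F2=1 -> F1&~F2 -> 0
  row 3 [0011]: F1=0 F2=1 -> F1&~F2 -> 0
  row 4 [0100]: F1=1 F2=1 -> F1&~F2 -> 0
  row 5 [0101]: F1=1 F2=1 -> F1&~F2 -> 0
  row 6 [0110]: F1=0 F2=1 -> F1&~F2 -> 0
  row 7 [0111]: F1=0 F2=1 -> F1&~F2 -> 0
  row 8 [1000]: F1=0 F2=1 -> F1&~F2 -> 0
  row 9 [1001]: F1=0 F2=1 -> F1&~F2 -> 0
  row 10 [1010]: F1=0 F2=1 -> F1&~F2 -> 0
  row 11 [1011]: F1=0 F2=1 -> F1&~F2 -> 0
  row 12 [1100]: F1=1 F2=1 -> F1&~F2 -> 0
  row 13 [1101]: F1=1 F2=1 -> F1&~F2 -> 0
  row 14 [1110]: F1=0 F2=1 -> F1&~F2 -> 0
  row 15 [1111]: F1=0 F2=1 -> F1&~F2 -> 0
Full result column, 4 rows per line (u,v fixed per line; w,z runs 00..11 left to right):
  rows 0-3 [u,v=00]: 1100  = hex C
  rows 4-7 [u,v=01]: 0000  = hex 0
  rows 8-11 [u,v=10]: 0000  = hex 0
  rows 12-15 [u,v=11]: 0000  = hex 0
Counterexample vector (row 0 .. row 15) = 1100000000000000
Output column grouped in 4s = 1100 0000 0000 0000 = 0xC000
Convert to decimal digit by digit (value = value*16 + digit):
  C -> 12
  12*16 + 0 = 192
  192*16 + 0 = 3072
  3072*16 + 0 = 49152
Decimal = 49152

49152


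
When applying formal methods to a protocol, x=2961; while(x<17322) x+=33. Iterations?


Step 1: x goes from 2961 toward 17322 by 33; the body runs while x<17322, so iterations = ceil((bound-start)/step)
Step 2: Distance=14361
Step 3: ceil(14361/33)=436

436


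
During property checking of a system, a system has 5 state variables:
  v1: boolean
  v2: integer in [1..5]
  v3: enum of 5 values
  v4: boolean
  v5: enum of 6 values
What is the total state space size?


State space = product of domain sizes of all variables.
Domain sizes:
  v1 (boolean): 2
  v2 (integer in [1..5]): 5
  v3 (enum of 5 values): 5
  v4 (boolean): 2
  v5 (enum of 6 values): 6
Product = 2 * 5 * 5 * 2 * 6 = 600

600


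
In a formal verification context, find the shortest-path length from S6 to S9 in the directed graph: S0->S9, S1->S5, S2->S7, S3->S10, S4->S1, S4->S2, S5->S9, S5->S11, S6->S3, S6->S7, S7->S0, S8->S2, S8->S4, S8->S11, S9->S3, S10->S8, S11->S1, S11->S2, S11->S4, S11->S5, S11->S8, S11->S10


BFS layer-by-layer from S6:
  dist 0: {S6}
  dist 1: {S3, S7}
  dist 2: {S0, S10}
  dist 3: {S8, S9}
  -> S9 reached at distance 3
Shortest path length = 3

3


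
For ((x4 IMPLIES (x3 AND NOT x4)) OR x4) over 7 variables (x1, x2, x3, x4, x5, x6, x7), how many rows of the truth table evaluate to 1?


Formula: ((x4 IMPLIES (x3 AND NOT x4)) OR x4) over 7 vars (128 rows)
Evaluate each row (x1, x2, x3, x4, x5, x6, x7 as bits, MSB first):
  row 0 [0000000]: ((0 IMPLIES (0 AND NOT 0)) OR 0) -> 1
  row 1 [0000001]: ((0 IMPLIES (0 AND NOT 0)) OR 0) -> 1
  row 2 [0000010]: ((0 IMPLIES (0 AND NOT 0)) OR 0) -> 1
  row 3 [0000011]: ((0 IMPLIES (0 AND NOT 0)) OR 0) -> 1
  row 4 [0000100]: ((0 IMPLIES (0 AND NOT 0)) OR 0) -> 1
  (every remaining row is evaluated the same way; all 128 results are listed next)
Full result column, 8 rows per line (x1,x2,x3,x4 fixed per line; x5,x6,x7 runs 000..111 left to right):
  rows 0-7 [x1,x2,x3,x4=0000]: 11111111  (ones: 8)
  rows 8-15 [x1,x2,x3,x4=0001]: 11111111  (ones: 8)
  rows 16-23 [x1,x2,x3,x4=0010]: 11111111  (ones: 8)
  rows 24-31 [x1,x2,x3,x4=0011]: 11111111  (ones: 8)
  rows 32-39 [x1,x2,x3,x4=0100]: 11111111  (ones: 8)
  rows 40-47 [x1,x2,x3,x4=0101]: 11111111  (ones: 8)
  rows 48-55 [x1,x2,x3,x4=0110]: 11111111  (ones: 8)
  rows 56-63 [x1,x2,x3,x4=0111]: 11111111  (ones: 8)
  rows 64-71 [x1,x2,x3,x4=1000]: 11111111  (ones: 8)
  rows 72-79 [x1,x2,x3,x4=1001]: 11111111  (ones: 8)
  rows 80-87 [x1,x2,x3,x4=1010]: 11111111  (ones: 8)
  rows 88-95 [x1,x2,x3,x4=1011]: 11111111  (ones: 8)
  rows 96-103 [x1,x2,x3,x4=1100]: 11111111  (ones: 8)
  rows 104-111 [x1,x2,x3,x4=1101]: 11111111  (ones: 8)
  rows 112-119 [x1,x2,x3,x4=1110]: 11111111  (ones: 8)
  rows 120-127 [x1,x2,x3,x4=1111]: 11111111  (ones: 8)
Count of 1-rows = 8+8+8+8+8+8+8+8+8+8+8+8+8+8+8+8 = 128

128


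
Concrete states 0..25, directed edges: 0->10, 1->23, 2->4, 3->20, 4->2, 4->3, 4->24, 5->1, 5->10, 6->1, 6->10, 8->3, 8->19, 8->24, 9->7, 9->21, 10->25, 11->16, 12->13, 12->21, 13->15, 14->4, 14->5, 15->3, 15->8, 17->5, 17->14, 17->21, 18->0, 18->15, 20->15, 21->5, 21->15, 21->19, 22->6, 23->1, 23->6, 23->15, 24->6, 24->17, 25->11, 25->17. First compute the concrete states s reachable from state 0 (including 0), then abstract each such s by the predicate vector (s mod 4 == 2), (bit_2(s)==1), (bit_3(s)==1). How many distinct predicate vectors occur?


BFS from 0:
Concrete reachable: {0, 1, 2, 3, 4, 5, 6, 8, 10, 11, 14, 15, 16, 17, 19, 20, 21, 23, 24, 25}
Abstract via predicates (s mod 4 == 2), (bit_2(s)==1), (bit_3(s)==1):
  (0,0,0) <- {0, 1, 3, 16, 17, 19}
  (0,0,1) <- {8, 11, 24, 25}
  (0,1,0) <- {4, 5, 20, 21, 23}
  (0,1,1) <- {15}
  (1,0,0) <- {2}
  (1,0,1) <- {10}
  (1,1,0) <- {6}
  (1,1,1) <- {14}
Distinct abstract states = 8

8


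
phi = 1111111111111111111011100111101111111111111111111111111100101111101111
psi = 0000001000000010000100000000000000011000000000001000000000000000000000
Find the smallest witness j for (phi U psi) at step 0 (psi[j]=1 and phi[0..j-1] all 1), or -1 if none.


(phi U psi) at 0: need smallest j with psi[j]=1 and phi[i]=1 for all i in [0,j).
Scan from step 0:
  step 0: phi=1, psi=0 -> continue
  step 1: phi=1, psi=0 -> continue
  step 2: phi=1, psi=0 -> continue
  step 3: phi=1, psi=0 -> continue
  step 6: psi=1 and phi held for [0,6) -> witness found
Witness step = 6

6


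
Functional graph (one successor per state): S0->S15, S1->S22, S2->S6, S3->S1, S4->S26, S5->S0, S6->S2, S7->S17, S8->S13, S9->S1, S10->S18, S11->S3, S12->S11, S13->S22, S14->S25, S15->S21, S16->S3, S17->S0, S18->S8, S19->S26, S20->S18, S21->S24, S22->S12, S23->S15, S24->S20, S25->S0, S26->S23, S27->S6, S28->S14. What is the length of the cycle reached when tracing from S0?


Trace from S0 until a state repeats:
  S0 -> S15 -> S21 -> S24 -> S20 -> S18 -> S8 -> S13 -> S22 -> S12 -> S11 -> S3 -> S1 -> S22
S22 first seen at step 8, revisited at step 13.
Cycle length = 13 - 8 = 5

5


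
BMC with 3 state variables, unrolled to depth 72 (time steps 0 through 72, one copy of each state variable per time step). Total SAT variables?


BMC unrolls to depth k, creating one copy of each state var for steps 0..k.
Step count = 72 + 1 = 73 (steps 0 through 72)
Vars per step = 3
Total = 3 * 73 = 219

219


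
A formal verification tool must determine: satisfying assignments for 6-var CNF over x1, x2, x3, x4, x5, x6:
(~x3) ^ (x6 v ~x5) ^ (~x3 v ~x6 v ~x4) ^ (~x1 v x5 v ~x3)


CNF with 4 clauses over 6 vars (64 assignments).
An assignment satisfies CNF iff every clause has >=1 true literal.
Check each row (bits = x1,x2,x3,x4,x5,x6; clause T/F shown):
  row 0 [000000]: clauses=TTTT -> 1
  row 1 [000001]: clauses=TTTT -> 1
  row 2 [000010]: clauses=TFTT -> 0
  row 3 [000011]: clauses=TTTT -> 1
  row 4 [000100]: clauses=TTTT -> 1
  (every remaining row is evaluated the same way; all 64 results are listed next)
Full result column, 8 rows per line (x1,x2,x3 fixed per line; x4,x5,x6 runs 000..111 left to right):
  rows 0-7 [x1,x2,x3=000]: 11011101  (ones: 6)
  rows 8-15 [x1,x2,x3=001]: 00000000  (ones: 0)
  rows 16-23 [x1,x2,x3=010]: 11011101  (ones: 6)
  rows 24-31 [x1,x2,x3=011]: 00000000  (ones: 0)
  rows 32-39 [x1,x2,x3=100]: 11011101  (ones: 6)
  rows 40-47 [x1,x2,x3=101]: 00000000  (ones: 0)
  rows 48-55 [x1,x2,x3=110]: 11011101  (ones: 6)
  rows 56-63 [x1,x2,x3=111]: 00000000  (ones: 0)
Satisfying assignments = 6+0+6+0+6+0+6+0 = 24

24


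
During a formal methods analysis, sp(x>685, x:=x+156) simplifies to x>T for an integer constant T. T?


Formula: sp(P, x:=E) = exists old_x. (x = E[old_x/x]) AND P[old_x/x] (old_x is the value of x before the assignment; eliminate old_x by solving x = E[old_x/x] for old_x)
Step 1: Precondition P: x>685, i.e. old_x > 685
Step 2: Assignment gives x = old_x + 156, so old_x = x - 156
Step 3: Substitute into P: x - 156 > 685
Step 4: Simplify: x > 685+156 = 841

841


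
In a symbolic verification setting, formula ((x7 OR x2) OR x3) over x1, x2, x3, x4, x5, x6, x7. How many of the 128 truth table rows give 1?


Formula: ((x7 OR x2) OR x3) over 7 vars (128 rows)
Evaluate each row (x1, x2, x3, x4, x5, x6, x7 as bits, MSB first):
  row 0 [0000000]: ((0 OR 0) OR 0) -> 0
  row 1 [0000001]: ((1 OR 0) OR 0) -> 1
  row 2 [0000010]: ((0 OR 0) OR 0) -> 0
  row 3 [0000011]: ((1 OR 0) OR 0) -> 1
  row 4 [0000100]: ((0 OR 0) OR 0) -> 0
  (every remaining row is evaluated the same way; all 128 results are listed next)
Full result column, 8 rows per line (x1,x2,x3,x4 fixed per line; x5,x6,x7 runs 000..111 left to right):
  rows 0-7 [x1,x2,x3,x4=0000]: 01010101  (ones: 4)
  rows 8-15 [x1,x2,x3,x4=0001]: 01010101  (ones: 4)
  rows 16-23 [x1,x2,x3,x4=0010]: 11111111  (ones: 8)
  rows 24-31 [x1,x2,x3,x4=0011]: 11111111  (ones: 8)
  rows 32-39 [x1,x2,x3,x4=0100]: 11111111  (ones: 8)
  rows 40-47 [x1,x2,x3,x4=0101]: 11111111  (ones: 8)
  rows 48-55 [x1,x2,x3,x4=0110]: 11111111  (ones: 8)
  rows 56-63 [x1,x2,x3,x4=0111]: 11111111  (ones: 8)
  rows 64-71 [x1,x2,x3,x4=1000]: 01010101  (ones: 4)
  rows 72-79 [x1,x2,x3,x4=1001]: 01010101  (ones: 4)
  rows 80-87 [x1,x2,x3,x4=1010]: 11111111  (ones: 8)
  rows 88-95 [x1,x2,x3,x4=1011]: 11111111  (ones: 8)
  rows 96-103 [x1,x2,x3,x4=1100]: 11111111  (ones: 8)
  rows 104-111 [x1,x2,x3,x4=1101]: 11111111  (ones: 8)
  rows 112-119 [x1,x2,x3,x4=1110]: 11111111  (ones: 8)
  rows 120-127 [x1,x2,x3,x4=1111]: 11111111  (ones: 8)
Count of 1-rows = 4+4+8+8+8+8+8+8+4+4+8+8+8+8+8+8 = 112

112


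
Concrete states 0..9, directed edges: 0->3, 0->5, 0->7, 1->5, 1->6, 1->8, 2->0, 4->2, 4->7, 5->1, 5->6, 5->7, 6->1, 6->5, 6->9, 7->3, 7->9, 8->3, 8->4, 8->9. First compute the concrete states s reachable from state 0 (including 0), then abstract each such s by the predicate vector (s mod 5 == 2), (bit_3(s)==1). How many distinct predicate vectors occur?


BFS from 0:
Concrete reachable: {0, 1, 2, 3, 4, 5, 6, 7, 8, 9}
Abstract via predicates (s mod 5 == 2), (bit_3(s)==1):
  (0,0) <- {0, 1, 3, 4, 5, 6}
  (0,1) <- {8, 9}
  (1,0) <- {2, 7}
Distinct abstract states = 3

3


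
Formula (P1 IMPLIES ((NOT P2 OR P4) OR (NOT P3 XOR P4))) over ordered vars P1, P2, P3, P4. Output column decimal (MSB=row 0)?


Formula: (P1 IMPLIES ((NOT P2 OR P4) OR (NOT P3 XOR P4))) over P1, P2, P3, P4 (16 rows)
Evaluate each row (bits = P1,P2,P3,P4, MSB first):
  row 0 [0000]: (0 IMPLIES ((NOT 0 OR 0) OR (NOT 0 XOR 0))) -> 1
  row 1 [0001]: (0 IMPLIES ((NOT 0 OR 1) OR (NOT 0 XOR 1))) -> 1
  row 2 [0010]: (0 IMPLIES ((NOT 0 OR 0) OR (NOT 1 XOR 0))) -> 1
  row 3 [0011]: (0 IMPLIES ((NOT 0 OR 1) OR (NOT 1 XOR 1))) -> 1
  row 4 [0100]: (0 IMPLIES ((NOT 1 OR 0) OR (NOT 0 XOR 0))) -> 1
  row 5 [0101]: (0 IMPLIES ((NOT 1 OR 1) OR (NOT 0 XOR 1))) -> 1
  row 6 [0110]: (0 IMPLIES ((NOT 1 OR 0) OR (NOT 1 XOR 0))) -> 1
  row 7 [0111]: (0 IMPLIES ((NOT 1 OR 1) OR (NOT 1 XOR 1))) -> 1
  row 8 [1000]: (1 IMPLIES ((NOT 0 OR 0) OR (NOT 0 XOR 0))) -> 1
  row 9 [1001]: (1 IMPLIES ((NOT 0 OR 1) OR (NOT 0 XOR 1))) -> 1
  row 10 [1010]: (1 IMPLIES ((NOT 0 OR 0) OR (NOT 1 XOR 0))) -> 1
  row 11 [1011]: (1 IMPLIES ((NOT 0 OR 1) OR (NOT 1 XOR 1))) -> 1
  row 12 [1100]: (1 IMPLIES ((NOT 1 OR 0) OR (NOT 0 XOR 0))) -> 1
  row 13 [1101]: (1 IMPLIES ((NOT 1 OR 1) OR (NOT 0 XOR 1))) -> 1
  row 14 [1110]: (1 IMPLIES ((NOT 1 OR 0) OR (NOT 1 XOR 0))) -> 0
  row 15 [1111]: (1 IMPLIES ((NOT 1 OR 1) OR (NOT 1 XOR 1))) -> 1
Full result column, 4 rows per line (P1,P2 fixed per line; P3,P4 runs 00..11 left to right):
  rows 0-3 [P1,P2=00]: 1111  = hex F
  rows 4-7 [P1,P2=01]: 1111  = hex F
  rows 8-11 [P1,P2=10]: 1111  = hex F
  rows 12-15 [P1,P2=11]: 1101  = hex D
Output column (row 0 .. row 15) = 1111111111111101
Output column grouped in 4s = 1111 1111 1111 1101 = 0xFFFD
Convert to decimal digit by digit (value = value*16 + digit):
  F -> 15
  15*16 + 15 (F) = 255
  255*16 + 15 (F) = 4095
  4095*16 + 13 (D) = 65533
Decimal = 65533

65533
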